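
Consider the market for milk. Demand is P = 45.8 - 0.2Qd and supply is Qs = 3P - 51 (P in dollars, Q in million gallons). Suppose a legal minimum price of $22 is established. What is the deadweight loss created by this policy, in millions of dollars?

0

Rearranging demand gives Qd = 229 - 5P. In a free market, 229 - 5P = 3P - 51 gives the equilibrium P* = 35, Q* = 54.
The floor of 22 is below the equilibrium price 35, so it is not binding; the market clears at P* = 35, Q* = 54.
Since the control does not bind, no trades are prevented and deadweight loss is zero.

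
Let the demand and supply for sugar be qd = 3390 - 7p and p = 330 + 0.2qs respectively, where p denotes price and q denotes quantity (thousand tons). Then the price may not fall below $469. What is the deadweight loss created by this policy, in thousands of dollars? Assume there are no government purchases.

20168.4

Rearranging supply gives qs = 5p - 1650. Setting quantity demanded equal to quantity supplied, 3390 - 7p = 5p - 1650, gives p* = 420 and q* = 450.
Since 469 > 420, the floor is binding.
At p = 469: qd = 3390 - 7·469 = 107 and qs = 5·469 - 1650 = 695.
Quantity traded falls to 107. At q = 107 the demand price is (3390 - 107)/7 = 469 and the supply price is (1650 + 107)/5 = 351.4.
Deadweight loss = ½ · (469 - 351.4) · (450 - 107) = ½ · 117.6 · 343 = 20168.4.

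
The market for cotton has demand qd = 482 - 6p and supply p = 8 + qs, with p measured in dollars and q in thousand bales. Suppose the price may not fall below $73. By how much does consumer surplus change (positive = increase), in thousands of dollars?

-159

Rearranging supply gives qs = p - 8. Without the control the market clears where 482 - 6p = p - 8, i.e. p* = 70 and q* = 62.
The floor of 73 is above the equilibrium price 70, so it binds.
At p = 73: qd = 482 - 6·73 = 44 and qs = 73 - 8 = 65.
Consumer surplus without the control is ½ · (241/3 - 70) · 62 = 961/3.
With the floor, consumers buy 44 units at 73, so CS = ½ · (241/3 - 73) · 44 = 484/3.
Change in consumer surplus = 484/3 - 961/3 = -159.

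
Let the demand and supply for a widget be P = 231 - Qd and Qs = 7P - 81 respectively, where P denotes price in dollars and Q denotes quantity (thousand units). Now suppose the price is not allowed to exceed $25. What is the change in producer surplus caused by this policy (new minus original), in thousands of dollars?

Rearranging demand gives Qd = 231 - P. Setting quantity demanded equal to quantity supplied, 231 - P = 7P - 81, gives P* = 39 and Q* = 192.
The ceiling of 25 is below the equilibrium price 39, so it binds.
At P = 25: Qd = 231 - 25 = 206 and Qs = 7·25 - 81 = 94.
Producer surplus without the control is ½ · (39 - 81/7) · 192 = 18432/7.
With the ceiling, producers sell 94 units at 25, so PS = ½ · (25 - 81/7) · 94 = 4418/7.
Change in producer surplus = 4418/7 - 18432/7 = -2002.

-2002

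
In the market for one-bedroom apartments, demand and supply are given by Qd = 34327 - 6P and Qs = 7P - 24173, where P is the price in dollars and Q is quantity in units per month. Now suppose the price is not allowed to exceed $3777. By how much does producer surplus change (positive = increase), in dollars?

-3467869.5

In a free market, 34327 - 6P = 7P - 24173 gives the equilibrium P* = 4500, Q* = 7327.
Because the ceiling (3777) lies below the market-clearing price, it is binding.
At P = 3777: Qd = 34327 - 6·3777 = 11665 and Qs = 7·3777 - 24173 = 2266.
Producer surplus without the control is ½ · (4500 - 24173/7) · 7327 = 53684929/14.
With the ceiling, producers sell 2266 units at 3777, so PS = ½ · (3777 - 24173/7) · 2266 = 2567378/7.
Change in producer surplus = 2567378/7 - 53684929/14 = -3467869.5.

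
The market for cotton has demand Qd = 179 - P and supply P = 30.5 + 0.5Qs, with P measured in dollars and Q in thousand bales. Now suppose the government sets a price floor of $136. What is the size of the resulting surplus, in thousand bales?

168

Rearranging supply gives Qs = 2P - 61. In a free market, 179 - P = 2P - 61 gives the equilibrium P* = 80, Q* = 99.
The floor of 136 is above the equilibrium price 80, so it binds.
At P = 136: Qd = 179 - 136 = 43 and Qs = 2·136 - 61 = 211.
Surplus = Qs - Qd = 211 - 43 = 168.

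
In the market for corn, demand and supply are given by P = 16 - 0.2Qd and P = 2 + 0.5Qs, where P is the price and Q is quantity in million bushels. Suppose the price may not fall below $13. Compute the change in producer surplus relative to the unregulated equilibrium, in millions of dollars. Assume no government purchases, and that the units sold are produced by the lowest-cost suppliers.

Rearranging demand gives Qd = 80 - 5P; rearranging supply gives Qs = 2P - 4. In a free market, 80 - 5P = 2P - 4 gives the equilibrium P* = 12, Q* = 20.
Because the floor (13) lies above the market-clearing price, it is binding.
At P = 13: Qd = 80 - 5·13 = 15 and Qs = 2·13 - 4 = 22.
Producer surplus without the control is ½ · (12 - 2) · 20 = 100.
With the floor, 15 units are sold at 13. The supply price at Q = 15 is 9.5, so PS = ½ · [(13 - 2) + (13 - 9.5)] · 15 = 108.75.
Change in producer surplus = 108.75 - 100 = 8.75.

8.75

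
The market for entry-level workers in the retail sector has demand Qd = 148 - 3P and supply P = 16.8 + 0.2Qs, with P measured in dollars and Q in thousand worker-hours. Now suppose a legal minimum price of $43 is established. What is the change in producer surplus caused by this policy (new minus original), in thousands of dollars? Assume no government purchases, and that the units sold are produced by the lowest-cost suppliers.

Rearranging supply gives Qs = 5P - 84. In a free market, 148 - 3P = 5P - 84 gives the equilibrium P* = 29, Q* = 61.
Because the floor (43) lies above the market-clearing price, it is binding.
At P = 43: Qd = 148 - 3·43 = 19 and Qs = 5·43 - 84 = 131.
Producer surplus without the control is ½ · (29 - 16.8) · 61 = 372.1.
With the floor, 19 units are sold at 43. The supply price at Q = 19 is 20.6, so PS = ½ · [(43 - 16.8) + (43 - 20.6)] · 19 = 461.7.
Change in producer surplus = 461.7 - 372.1 = 89.6.

89.6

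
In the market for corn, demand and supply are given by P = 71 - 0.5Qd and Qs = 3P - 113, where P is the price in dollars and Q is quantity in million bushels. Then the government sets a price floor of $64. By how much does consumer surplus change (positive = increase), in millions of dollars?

-351

Rearranging demand gives Qd = 142 - 2P. Setting quantity demanded equal to quantity supplied, 142 - 2P = 3P - 113, gives P* = 51 and Q* = 40.
Since 64 > 51, the floor is binding.
At P = 64: Qd = 142 - 2·64 = 14 and Qs = 3·64 - 113 = 79.
Consumer surplus without the control is ½ · (71 - 51) · 40 = 400.
With the floor, consumers buy 14 units at 64, so CS = ½ · (71 - 64) · 14 = 49.
Change in consumer surplus = 49 - 400 = -351.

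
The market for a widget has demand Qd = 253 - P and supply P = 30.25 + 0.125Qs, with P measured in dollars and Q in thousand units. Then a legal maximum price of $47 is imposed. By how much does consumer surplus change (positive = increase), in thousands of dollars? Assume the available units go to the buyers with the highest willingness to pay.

Rearranging supply gives Qs = 8P - 242. Equilibrium: 253 - P = 8P - 242, so 495 = 9P and P* = 55, Q* = 198.
Because the ceiling (47) lies below the market-clearing price, it is binding.
At P = 47: Qd = 253 - 47 = 206 and Qs = 8·47 - 242 = 134.
Consumer surplus without the control is ½ · (253 - 55) · 198 = 19602.
With the ceiling, 134 units are sold at 47 (assume they go to the highest-value buyers). The demand price at Q = 134 is 119, so CS = ½ · [(253 - 47) + (119 - 47)] · 134 = 18626.
Change in consumer surplus = 18626 - 19602 = -976.

-976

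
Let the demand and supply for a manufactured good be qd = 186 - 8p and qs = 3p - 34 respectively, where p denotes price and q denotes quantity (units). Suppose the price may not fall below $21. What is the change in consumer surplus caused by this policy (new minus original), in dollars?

Without the control the market clears where 186 - 8p = 3p - 34, i.e. p* = 20 and q* = 26.
The floor of 21 is above the equilibrium price 20, so it binds.
At p = 21: qd = 186 - 8·21 = 18 and qs = 3·21 - 34 = 29.
Consumer surplus without the control is ½ · (23.25 - 20) · 26 = 42.25.
With the floor, consumers buy 18 units at 21, so CS = ½ · (23.25 - 21) · 18 = 20.25.
Change in consumer surplus = 20.25 - 42.25 = -22.

-22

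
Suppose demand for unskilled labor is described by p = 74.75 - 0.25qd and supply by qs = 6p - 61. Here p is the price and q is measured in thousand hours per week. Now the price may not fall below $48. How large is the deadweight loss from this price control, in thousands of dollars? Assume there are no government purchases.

480

Rearranging demand gives qd = 299 - 4p. Equilibrium: 299 - 4p = 6p - 61, so 360 = 10p and p* = 36, q* = 155.
Because the floor (48) lies above the market-clearing price, it is binding.
At p = 48: qd = 299 - 4·48 = 107 and qs = 6·48 - 61 = 227.
Quantity traded falls to 107. At q = 107 the demand price is (299 - 107)/4 = 48 and the supply price is (61 + 107)/6 = 28.
Deadweight loss = ½ · (48 - 28) · (155 - 107) = ½ · 20 · 48 = 480.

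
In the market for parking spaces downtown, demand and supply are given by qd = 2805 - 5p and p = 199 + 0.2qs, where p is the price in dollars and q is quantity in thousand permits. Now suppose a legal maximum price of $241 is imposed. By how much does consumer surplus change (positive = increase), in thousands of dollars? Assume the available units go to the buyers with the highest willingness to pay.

Rearranging supply gives qs = 5p - 995. Equilibrium: 2805 - 5p = 5p - 995, so 3800 = 10p and p* = 380, q* = 905.
The ceiling of 241 is below the equilibrium price 380, so it binds.
At p = 241: qd = 2805 - 5·241 = 1600 and qs = 5·241 - 995 = 210.
Consumer surplus without the control is ½ · (561 - 380) · 905 = 81902.5.
With the ceiling, 210 units are sold at 241 (assume they go to the highest-value buyers). The demand price at q = 210 is 519, so CS = ½ · [(561 - 241) + (519 - 241)] · 210 = 62790.
Change in consumer surplus = 62790 - 81902.5 = -19112.5.

-19112.5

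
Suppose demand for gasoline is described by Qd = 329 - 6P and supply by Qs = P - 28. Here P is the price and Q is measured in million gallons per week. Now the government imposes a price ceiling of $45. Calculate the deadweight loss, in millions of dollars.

Without the control the market clears where 329 - 6P = P - 28, i.e. P* = 51 and Q* = 23.
The ceiling of 45 is below the equilibrium price 51, so it binds.
At P = 45: Qd = 329 - 6·45 = 59 and Qs = 45 - 28 = 17.
Quantity traded falls to 17. At Q = 17 the demand price is (329 - 17)/6 = 52 and the supply price is 28 + 17 = 45.
Deadweight loss = ½ · (52 - 45) · (23 - 17) = ½ · 7 · 6 = 21.

21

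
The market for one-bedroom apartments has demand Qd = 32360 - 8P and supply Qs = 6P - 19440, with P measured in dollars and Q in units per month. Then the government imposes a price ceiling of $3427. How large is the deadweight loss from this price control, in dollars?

391277.25

In a free market, 32360 - 8P = 6P - 19440 gives the equilibrium P* = 3700, Q* = 2760.
Because the ceiling (3427) lies below the market-clearing price, it is binding.
At P = 3427: Qd = 32360 - 8·3427 = 4944 and Qs = 6·3427 - 19440 = 1122.
Quantity traded falls to 1122. At Q = 1122 the demand price is (32360 - 1122)/8 = 3904.75 and the supply price is (19440 + 1122)/6 = 3427.
Deadweight loss = ½ · (3904.75 - 3427) · (2760 - 1122) = ½ · 477.75 · 1638 = 391277.25.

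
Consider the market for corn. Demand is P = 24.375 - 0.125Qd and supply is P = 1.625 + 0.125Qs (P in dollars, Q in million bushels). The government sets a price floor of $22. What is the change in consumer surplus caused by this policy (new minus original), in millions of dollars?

Rearranging demand gives Qd = 195 - 8P; rearranging supply gives Qs = 8P - 13. Without the control the market clears where 195 - 8P = 8P - 13, i.e. P* = 13 and Q* = 91.
The floor of 22 is above the equilibrium price 13, so it binds.
At P = 22: Qd = 195 - 8·22 = 19 and Qs = 8·22 - 13 = 163.
Consumer surplus without the control is ½ · (24.375 - 13) · 91 = 517.5625.
With the floor, consumers buy 19 units at 22, so CS = ½ · (24.375 - 22) · 19 = 22.5625.
Change in consumer surplus = 22.5625 - 517.5625 = -495.

-495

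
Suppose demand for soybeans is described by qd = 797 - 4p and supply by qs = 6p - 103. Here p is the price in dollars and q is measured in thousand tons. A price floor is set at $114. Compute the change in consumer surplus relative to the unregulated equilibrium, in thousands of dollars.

-9336

Equilibrium: 797 - 4p = 6p - 103, so 900 = 10p and p* = 90, q* = 437.
Since 114 > 90, the floor is binding.
At p = 114: qd = 797 - 4·114 = 341 and qs = 6·114 - 103 = 581.
Consumer surplus without the control is ½ · (199.25 - 90) · 437 = 23871.125.
With the floor, consumers buy 341 units at 114, so CS = ½ · (199.25 - 114) · 341 = 14535.125.
Change in consumer surplus = 14535.125 - 23871.125 = -9336.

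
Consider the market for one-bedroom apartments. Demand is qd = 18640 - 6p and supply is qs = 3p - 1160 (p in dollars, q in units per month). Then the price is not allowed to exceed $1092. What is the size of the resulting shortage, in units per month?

9972

Without the control the market clears where 18640 - 6p = 3p - 1160, i.e. p* = 2200 and q* = 5440.
The ceiling of 1092 is below the equilibrium price 2200, so it binds.
At p = 1092: qd = 18640 - 6·1092 = 12088 and qs = 3·1092 - 1160 = 2116.
Shortage = qd - qs = 12088 - 2116 = 9972.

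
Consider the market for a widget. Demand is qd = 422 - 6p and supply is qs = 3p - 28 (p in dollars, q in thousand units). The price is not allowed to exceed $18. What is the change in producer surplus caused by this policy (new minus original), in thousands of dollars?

-2368

Setting quantity demanded equal to quantity supplied, 422 - 6p = 3p - 28, gives p* = 50 and q* = 122.
Because the ceiling (18) lies below the market-clearing price, it is binding.
At p = 18: qd = 422 - 6·18 = 314 and qs = 3·18 - 28 = 26.
Producer surplus without the control is ½ · (50 - 28/3) · 122 = 7442/3.
With the ceiling, producers sell 26 units at 18, so PS = ½ · (18 - 28/3) · 26 = 338/3.
Change in producer surplus = 338/3 - 7442/3 = -2368.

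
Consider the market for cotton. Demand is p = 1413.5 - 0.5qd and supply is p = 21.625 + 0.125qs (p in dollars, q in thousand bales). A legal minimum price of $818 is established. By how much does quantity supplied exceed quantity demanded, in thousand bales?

Rearranging demand gives qd = 2827 - 2p; rearranging supply gives qs = 8p - 173. In a free market, 2827 - 2p = 8p - 173 gives the equilibrium p* = 300, q* = 2227.
The floor of 818 is above the equilibrium price 300, so it binds.
At p = 818: qd = 2827 - 2·818 = 1191 and qs = 8·818 - 173 = 6371.
Surplus = qs - qd = 6371 - 1191 = 5180.

5180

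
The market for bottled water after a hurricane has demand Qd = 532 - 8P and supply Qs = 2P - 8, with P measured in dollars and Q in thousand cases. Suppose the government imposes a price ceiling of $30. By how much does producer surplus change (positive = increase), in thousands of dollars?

-1824

Setting quantity demanded equal to quantity supplied, 532 - 8P = 2P - 8, gives P* = 54 and Q* = 100.
Since 30 < 54, the ceiling is binding.
At P = 30: Qd = 532 - 8·30 = 292 and Qs = 2·30 - 8 = 52.
Producer surplus without the control is ½ · (54 - 4) · 100 = 2500.
With the ceiling, producers sell 52 units at 30, so PS = ½ · (30 - 4) · 52 = 676.
Change in producer surplus = 676 - 2500 = -1824.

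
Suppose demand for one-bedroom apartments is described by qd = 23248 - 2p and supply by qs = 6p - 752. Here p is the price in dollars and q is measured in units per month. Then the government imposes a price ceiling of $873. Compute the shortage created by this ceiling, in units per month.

17016

Equilibrium: 23248 - 2p = 6p - 752, so 24000 = 8p and p* = 3000, q* = 17248.
The ceiling of 873 is below the equilibrium price 3000, so it binds.
At p = 873: qd = 23248 - 2·873 = 21502 and qs = 6·873 - 752 = 4486.
Shortage = qd - qs = 21502 - 4486 = 17016.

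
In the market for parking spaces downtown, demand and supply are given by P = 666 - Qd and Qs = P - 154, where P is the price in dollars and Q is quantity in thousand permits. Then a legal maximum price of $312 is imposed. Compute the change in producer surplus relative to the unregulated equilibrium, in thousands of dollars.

Rearranging demand gives Qd = 666 - P. Without the control the market clears where 666 - P = P - 154, i.e. P* = 410 and Q* = 256.
Since 312 < 410, the ceiling is binding.
At P = 312: Qd = 666 - 312 = 354 and Qs = 312 - 154 = 158.
Producer surplus without the control is ½ · (410 - 154) · 256 = 32768.
With the ceiling, producers sell 158 units at 312, so PS = ½ · (312 - 154) · 158 = 12482.
Change in producer surplus = 12482 - 32768 = -20286.

-20286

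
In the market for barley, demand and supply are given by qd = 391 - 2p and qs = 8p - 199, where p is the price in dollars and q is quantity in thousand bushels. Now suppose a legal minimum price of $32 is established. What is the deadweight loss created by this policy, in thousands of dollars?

0

Equilibrium: 391 - 2p = 8p - 199, so 590 = 10p and p* = 59, q* = 273.
Since 32 is below p* = 59, the floor does not bind and the free-market outcome prevails.
Since the control does not bind, no trades are prevented and deadweight loss is zero.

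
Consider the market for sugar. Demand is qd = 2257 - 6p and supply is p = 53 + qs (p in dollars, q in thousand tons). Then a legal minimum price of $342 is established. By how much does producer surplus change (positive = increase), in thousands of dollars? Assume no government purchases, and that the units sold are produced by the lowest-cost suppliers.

-132

Rearranging supply gives qs = p - 53. Without the control the market clears where 2257 - 6p = p - 53, i.e. p* = 330 and q* = 277.
Since 342 > 330, the floor is binding.
At p = 342: qd = 2257 - 6·342 = 205 and qs = 342 - 53 = 289.
Producer surplus without the control is ½ · (330 - 53) · 277 = 38364.5.
With the floor, 205 units are sold at 342. The supply price at q = 205 is 258, so PS = ½ · [(342 - 53) + (342 - 258)] · 205 = 38232.5.
Change in producer surplus = 38232.5 - 38364.5 = -132.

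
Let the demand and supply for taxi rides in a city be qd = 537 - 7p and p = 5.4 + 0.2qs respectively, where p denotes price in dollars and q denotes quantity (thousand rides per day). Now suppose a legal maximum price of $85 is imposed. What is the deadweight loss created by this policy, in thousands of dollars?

Rearranging supply gives qs = 5p - 27. Equilibrium: 537 - 7p = 5p - 27, so 564 = 12p and p* = 47, q* = 208.
Since 85 is above p* = 47, the ceiling does not bind and the free-market outcome prevails.
Since the control does not bind, no trades are prevented and deadweight loss is zero.

0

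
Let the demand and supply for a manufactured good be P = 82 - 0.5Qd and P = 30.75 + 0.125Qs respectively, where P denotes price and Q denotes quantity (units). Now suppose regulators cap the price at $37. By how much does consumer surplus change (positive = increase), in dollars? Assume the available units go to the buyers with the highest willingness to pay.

Rearranging demand gives Qd = 164 - 2P; rearranging supply gives Qs = 8P - 246. Without the control the market clears where 164 - 2P = 8P - 246, i.e. P* = 41 and Q* = 82.
Because the ceiling (37) lies below the market-clearing price, it is binding.
At P = 37: Qd = 164 - 2·37 = 90 and Qs = 8·37 - 246 = 50.
Consumer surplus without the control is ½ · (82 - 41) · 82 = 1681.
With the ceiling, 50 units are sold at 37 (assume they go to the highest-value buyers). The demand price at Q = 50 is 57, so CS = ½ · [(82 - 37) + (57 - 37)] · 50 = 1625.
Change in consumer surplus = 1625 - 1681 = -56.

-56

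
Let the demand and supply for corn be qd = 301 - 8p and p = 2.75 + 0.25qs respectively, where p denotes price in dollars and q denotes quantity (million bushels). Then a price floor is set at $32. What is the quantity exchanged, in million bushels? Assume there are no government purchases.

Rearranging supply gives qs = 4p - 11. Setting quantity demanded equal to quantity supplied, 301 - 8p = 4p - 11, gives p* = 26 and q* = 93.
Because the floor (32) lies above the market-clearing price, it is binding.
At p = 32: qd = 301 - 8·32 = 45 and qs = 4·32 - 11 = 117.
The quantity actually transacted is the short side, demand: 45.

45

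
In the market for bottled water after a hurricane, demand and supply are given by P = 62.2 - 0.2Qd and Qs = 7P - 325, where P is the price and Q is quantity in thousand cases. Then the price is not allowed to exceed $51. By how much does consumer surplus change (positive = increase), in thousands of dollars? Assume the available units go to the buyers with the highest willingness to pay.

Rearranging demand gives Qd = 311 - 5P. Equilibrium: 311 - 5P = 7P - 325, so 636 = 12P and P* = 53, Q* = 46.
The ceiling of 51 is below the equilibrium price 53, so it binds.
At P = 51: Qd = 311 - 5·51 = 56 and Qs = 7·51 - 325 = 32.
Consumer surplus without the control is ½ · (62.2 - 53) · 46 = 211.6.
With the ceiling, 32 units are sold at 51 (assume they go to the highest-value buyers). The demand price at Q = 32 is 55.8, so CS = ½ · [(62.2 - 51) + (55.8 - 51)] · 32 = 256.
Change in consumer surplus = 256 - 211.6 = 44.4.

44.4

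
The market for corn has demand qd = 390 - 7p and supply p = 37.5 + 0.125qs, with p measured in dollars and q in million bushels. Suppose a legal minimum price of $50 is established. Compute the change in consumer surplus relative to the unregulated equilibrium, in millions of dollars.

Rearranging supply gives qs = 8p - 300. In a free market, 390 - 7p = 8p - 300 gives the equilibrium p* = 46, q* = 68.
Because the floor (50) lies above the market-clearing price, it is binding.
At p = 50: qd = 390 - 7·50 = 40 and qs = 8·50 - 300 = 100.
Consumer surplus without the control is ½ · (390/7 - 46) · 68 = 2312/7.
With the floor, consumers buy 40 units at 50, so CS = ½ · (390/7 - 50) · 40 = 800/7.
Change in consumer surplus = 800/7 - 2312/7 = -216.

-216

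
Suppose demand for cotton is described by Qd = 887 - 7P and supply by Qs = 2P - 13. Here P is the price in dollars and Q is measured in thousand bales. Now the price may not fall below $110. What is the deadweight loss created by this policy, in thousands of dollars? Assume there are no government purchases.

1575

Equilibrium: 887 - 7P = 2P - 13, so 900 = 9P and P* = 100, Q* = 187.
The floor of 110 is above the equilibrium price 100, so it binds.
At P = 110: Qd = 887 - 7·110 = 117 and Qs = 2·110 - 13 = 207.
Quantity traded falls to 117. At Q = 117 the demand price is (887 - 117)/7 = 110 and the supply price is (13 + 117)/2 = 65.
Deadweight loss = ½ · (110 - 65) · (187 - 117) = ½ · 45 · 70 = 1575.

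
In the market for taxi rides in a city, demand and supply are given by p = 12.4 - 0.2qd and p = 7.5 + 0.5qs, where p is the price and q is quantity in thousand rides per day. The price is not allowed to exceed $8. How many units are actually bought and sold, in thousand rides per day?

Rearranging demand gives qd = 62 - 5p; rearranging supply gives qs = 2p - 15. In a free market, 62 - 5p = 2p - 15 gives the equilibrium p* = 11, q* = 7.
Since 8 < 11, the ceiling is binding.
At p = 8: qd = 62 - 5·8 = 22 and qs = 2·8 - 15 = 1.
The quantity actually transacted is the short side, supply: 1.

1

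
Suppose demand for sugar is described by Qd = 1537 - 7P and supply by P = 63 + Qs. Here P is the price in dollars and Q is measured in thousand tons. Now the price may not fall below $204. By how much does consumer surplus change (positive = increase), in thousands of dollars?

-492

Rearranging supply gives Qs = P - 63. In a free market, 1537 - 7P = P - 63 gives the equilibrium P* = 200, Q* = 137.
Since 204 > 200, the floor is binding.
At P = 204: Qd = 1537 - 7·204 = 109 and Qs = 204 - 63 = 141.
Consumer surplus without the control is ½ · (1537/7 - 200) · 137 = 18769/14.
With the floor, consumers buy 109 units at 204, so CS = ½ · (1537/7 - 204) · 109 = 11881/14.
Change in consumer surplus = 11881/14 - 18769/14 = -492.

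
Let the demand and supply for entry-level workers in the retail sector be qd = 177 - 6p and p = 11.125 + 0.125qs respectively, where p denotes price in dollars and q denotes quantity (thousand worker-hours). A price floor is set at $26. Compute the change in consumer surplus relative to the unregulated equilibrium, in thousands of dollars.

-294

Rearranging supply gives qs = 8p - 89. Without the control the market clears where 177 - 6p = 8p - 89, i.e. p* = 19 and q* = 63.
Since 26 > 19, the floor is binding.
At p = 26: qd = 177 - 6·26 = 21 and qs = 8·26 - 89 = 119.
Consumer surplus without the control is ½ · (29.5 - 19) · 63 = 330.75.
With the floor, consumers buy 21 units at 26, so CS = ½ · (29.5 - 26) · 21 = 36.75.
Change in consumer surplus = 36.75 - 330.75 = -294.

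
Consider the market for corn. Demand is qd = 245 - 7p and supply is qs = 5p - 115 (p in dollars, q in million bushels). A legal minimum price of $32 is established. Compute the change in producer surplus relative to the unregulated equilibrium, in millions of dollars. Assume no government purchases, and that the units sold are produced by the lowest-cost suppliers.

Setting quantity demanded equal to quantity supplied, 245 - 7p = 5p - 115, gives p* = 30 and q* = 35.
Because the floor (32) lies above the market-clearing price, it is binding.
At p = 32: qd = 245 - 7·32 = 21 and qs = 5·32 - 115 = 45.
Producer surplus without the control is ½ · (30 - 23) · 35 = 122.5.
With the floor, 21 units are sold at 32. The supply price at q = 21 is 27.2, so PS = ½ · [(32 - 23) + (32 - 27.2)] · 21 = 144.9.
Change in producer surplus = 144.9 - 122.5 = 22.4.

22.4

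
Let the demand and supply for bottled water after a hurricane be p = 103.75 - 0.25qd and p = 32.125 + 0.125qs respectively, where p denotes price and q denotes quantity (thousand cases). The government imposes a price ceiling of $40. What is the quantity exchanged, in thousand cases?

Rearranging demand gives qd = 415 - 4p; rearranging supply gives qs = 8p - 257. Setting quantity demanded equal to quantity supplied, 415 - 4p = 8p - 257, gives p* = 56 and q* = 191.
Since 40 < 56, the ceiling is binding.
At p = 40: qd = 415 - 4·40 = 255 and qs = 8·40 - 257 = 63.
The quantity actually transacted is the short side, supply: 63.

63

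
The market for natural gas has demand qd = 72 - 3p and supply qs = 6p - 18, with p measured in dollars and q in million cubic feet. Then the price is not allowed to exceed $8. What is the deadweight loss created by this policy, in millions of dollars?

36

In a free market, 72 - 3p = 6p - 18 gives the equilibrium p* = 10, q* = 42.
Since 8 < 10, the ceiling is binding.
At p = 8: qd = 72 - 3·8 = 48 and qs = 6·8 - 18 = 30.
Quantity traded falls to 30. At q = 30 the demand price is (72 - 30)/3 = 14 and the supply price is (18 + 30)/6 = 8.
Deadweight loss = ½ · (14 - 8) · (42 - 30) = ½ · 6 · 12 = 36.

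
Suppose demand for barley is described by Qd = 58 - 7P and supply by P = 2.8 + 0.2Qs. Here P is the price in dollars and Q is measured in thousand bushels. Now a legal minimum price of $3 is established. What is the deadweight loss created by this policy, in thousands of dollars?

Rearranging supply gives Qs = 5P - 14. Equilibrium: 58 - 7P = 5P - 14, so 72 = 12P and P* = 6, Q* = 16.
The floor of 3 is below the equilibrium price 6, so it is not binding; the market clears at P* = 6, Q* = 16.
Since the control does not bind, no trades are prevented and deadweight loss is zero.

0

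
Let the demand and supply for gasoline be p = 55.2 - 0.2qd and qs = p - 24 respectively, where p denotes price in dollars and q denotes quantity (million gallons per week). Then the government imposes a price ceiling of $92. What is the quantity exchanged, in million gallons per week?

26

Rearranging demand gives qd = 276 - 5p. In a free market, 276 - 5p = p - 24 gives the equilibrium p* = 50, q* = 26.
The ceiling of 92 is above the equilibrium price 50, so it is not binding; the market clears at p* = 50, q* = 26.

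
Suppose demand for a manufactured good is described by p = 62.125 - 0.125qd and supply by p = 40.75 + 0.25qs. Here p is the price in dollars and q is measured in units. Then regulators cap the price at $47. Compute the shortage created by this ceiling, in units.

Rearranging demand gives qd = 497 - 8p; rearranging supply gives qs = 4p - 163. Equilibrium: 497 - 8p = 4p - 163, so 660 = 12p and p* = 55, q* = 57.
Since 47 < 55, the ceiling is binding.
At p = 47: qd = 497 - 8·47 = 121 and qs = 4·47 - 163 = 25.
Shortage = qd - qs = 121 - 25 = 96.

96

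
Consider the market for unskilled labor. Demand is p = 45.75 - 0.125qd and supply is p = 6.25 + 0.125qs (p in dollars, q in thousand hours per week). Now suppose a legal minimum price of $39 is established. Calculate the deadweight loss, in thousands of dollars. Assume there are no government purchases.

1352

Rearranging demand gives qd = 366 - 8p; rearranging supply gives qs = 8p - 50. In a free market, 366 - 8p = 8p - 50 gives the equilibrium p* = 26, q* = 158.
Since 39 > 26, the floor is binding.
At p = 39: qd = 366 - 8·39 = 54 and qs = 8·39 - 50 = 262.
Quantity traded falls to 54. At q = 54 the demand price is (366 - 54)/8 = 39 and the supply price is (50 + 54)/8 = 13.
Deadweight loss = ½ · (39 - 13) · (158 - 54) = ½ · 26 · 104 = 1352.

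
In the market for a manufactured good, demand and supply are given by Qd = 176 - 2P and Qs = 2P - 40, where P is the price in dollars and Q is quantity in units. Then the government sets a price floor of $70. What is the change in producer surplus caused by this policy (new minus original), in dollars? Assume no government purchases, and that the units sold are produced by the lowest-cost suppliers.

320

Setting quantity demanded equal to quantity supplied, 176 - 2P = 2P - 40, gives P* = 54 and Q* = 68.
The floor of 70 is above the equilibrium price 54, so it binds.
At P = 70: Qd = 176 - 2·70 = 36 and Qs = 2·70 - 40 = 100.
Producer surplus without the control is ½ · (54 - 20) · 68 = 1156.
With the floor, 36 units are sold at 70. The supply price at Q = 36 is 38, so PS = ½ · [(70 - 20) + (70 - 38)] · 36 = 1476.
Change in producer surplus = 1476 - 1156 = 320.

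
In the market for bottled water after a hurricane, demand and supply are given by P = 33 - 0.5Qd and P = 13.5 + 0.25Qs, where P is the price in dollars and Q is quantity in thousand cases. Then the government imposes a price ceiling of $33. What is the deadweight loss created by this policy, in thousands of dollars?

Rearranging demand gives Qd = 66 - 2P; rearranging supply gives Qs = 4P - 54. Without the control the market clears where 66 - 2P = 4P - 54, i.e. P* = 20 and Q* = 26.
The ceiling of 33 is above the equilibrium price 20, so it is not binding; the market clears at P* = 20, Q* = 26.
Since the control does not bind, no trades are prevented and deadweight loss is zero.

0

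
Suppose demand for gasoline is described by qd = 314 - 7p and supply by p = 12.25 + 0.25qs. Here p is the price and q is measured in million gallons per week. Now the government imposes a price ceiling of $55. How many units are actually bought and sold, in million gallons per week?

83

Rearranging supply gives qs = 4p - 49. Equilibrium: 314 - 7p = 4p - 49, so 363 = 11p and p* = 33, q* = 83.
Since 55 is above p* = 33, the ceiling does not bind and the free-market outcome prevails.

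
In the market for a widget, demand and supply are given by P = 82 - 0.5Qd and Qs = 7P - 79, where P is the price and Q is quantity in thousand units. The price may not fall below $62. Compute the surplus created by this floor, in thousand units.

Rearranging demand gives Qd = 164 - 2P. Equilibrium: 164 - 2P = 7P - 79, so 243 = 9P and P* = 27, Q* = 110.
Because the floor (62) lies above the market-clearing price, it is binding.
At P = 62: Qd = 164 - 2·62 = 40 and Qs = 7·62 - 79 = 355.
Surplus = Qs - Qd = 355 - 40 = 315.

315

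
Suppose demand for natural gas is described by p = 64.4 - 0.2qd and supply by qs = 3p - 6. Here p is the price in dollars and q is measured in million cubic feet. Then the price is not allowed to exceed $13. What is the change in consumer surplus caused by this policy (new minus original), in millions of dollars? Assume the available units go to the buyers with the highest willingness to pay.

Rearranging demand gives qd = 322 - 5p. Setting quantity demanded equal to quantity supplied, 322 - 5p = 3p - 6, gives p* = 41 and q* = 117.
Since 13 < 41, the ceiling is binding.
At p = 13: qd = 322 - 5·13 = 257 and qs = 3·13 - 6 = 33.
Consumer surplus without the control is ½ · (64.4 - 41) · 117 = 1368.9.
With the ceiling, 33 units are sold at 13 (assume they go to the highest-value buyers). The demand price at q = 33 is 57.8, so CS = ½ · [(64.4 - 13) + (57.8 - 13)] · 33 = 1587.3.
Change in consumer surplus = 1587.3 - 1368.9 = 218.4.

218.4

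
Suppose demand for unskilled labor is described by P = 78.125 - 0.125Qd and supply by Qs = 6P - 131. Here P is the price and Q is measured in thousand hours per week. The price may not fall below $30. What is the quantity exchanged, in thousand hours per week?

193

Rearranging demand gives Qd = 625 - 8P. Setting quantity demanded equal to quantity supplied, 625 - 8P = 6P - 131, gives P* = 54 and Q* = 193.
The floor of 30 is below the equilibrium price 54, so it is not binding; the market clears at P* = 54, Q* = 193.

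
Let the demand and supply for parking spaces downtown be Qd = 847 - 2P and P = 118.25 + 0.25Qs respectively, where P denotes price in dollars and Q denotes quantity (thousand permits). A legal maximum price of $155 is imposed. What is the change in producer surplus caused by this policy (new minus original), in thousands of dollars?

Rearranging supply gives Qs = 4P - 473. Equilibrium: 847 - 2P = 4P - 473, so 1320 = 6P and P* = 220, Q* = 407.
Since 155 < 220, the ceiling is binding.
At P = 155: Qd = 847 - 2·155 = 537 and Qs = 4·155 - 473 = 147.
Producer surplus without the control is ½ · (220 - 118.25) · 407 = 20706.125.
With the ceiling, producers sell 147 units at 155, so PS = ½ · (155 - 118.25) · 147 = 2701.125.
Change in producer surplus = 2701.125 - 20706.125 = -18005.

-18005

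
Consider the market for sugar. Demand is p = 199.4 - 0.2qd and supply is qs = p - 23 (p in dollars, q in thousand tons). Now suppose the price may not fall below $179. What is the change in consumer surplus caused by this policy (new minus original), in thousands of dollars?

-1120.5

Rearranging demand gives qd = 997 - 5p. In a free market, 997 - 5p = p - 23 gives the equilibrium p* = 170, q* = 147.
The floor of 179 is above the equilibrium price 170, so it binds.
At p = 179: qd = 997 - 5·179 = 102 and qs = 179 - 23 = 156.
Consumer surplus without the control is ½ · (199.4 - 170) · 147 = 2160.9.
With the floor, consumers buy 102 units at 179, so CS = ½ · (199.4 - 179) · 102 = 1040.4.
Change in consumer surplus = 1040.4 - 2160.9 = -1120.5.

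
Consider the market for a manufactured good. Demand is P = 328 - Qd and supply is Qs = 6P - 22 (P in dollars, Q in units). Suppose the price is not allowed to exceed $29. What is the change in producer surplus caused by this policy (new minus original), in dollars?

-4515

Rearranging demand gives Qd = 328 - P. Setting quantity demanded equal to quantity supplied, 328 - P = 6P - 22, gives P* = 50 and Q* = 278.
Because the ceiling (29) lies below the market-clearing price, it is binding.
At P = 29: Qd = 328 - 29 = 299 and Qs = 6·29 - 22 = 152.
Producer surplus without the control is ½ · (50 - 11/3) · 278 = 19321/3.
With the ceiling, producers sell 152 units at 29, so PS = ½ · (29 - 11/3) · 152 = 5776/3.
Change in producer surplus = 5776/3 - 19321/3 = -4515.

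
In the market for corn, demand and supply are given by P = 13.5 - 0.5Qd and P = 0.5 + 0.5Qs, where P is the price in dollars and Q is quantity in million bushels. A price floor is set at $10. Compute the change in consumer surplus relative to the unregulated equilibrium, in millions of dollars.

-30

Rearranging demand gives Qd = 27 - 2P; rearranging supply gives Qs = 2P - 1. Equilibrium: 27 - 2P = 2P - 1, so 28 = 4P and P* = 7, Q* = 13.
The floor of 10 is above the equilibrium price 7, so it binds.
At P = 10: Qd = 27 - 2·10 = 7 and Qs = 2·10 - 1 = 19.
Consumer surplus without the control is ½ · (13.5 - 7) · 13 = 42.25.
With the floor, consumers buy 7 units at 10, so CS = ½ · (13.5 - 10) · 7 = 12.25.
Change in consumer surplus = 12.25 - 42.25 = -30.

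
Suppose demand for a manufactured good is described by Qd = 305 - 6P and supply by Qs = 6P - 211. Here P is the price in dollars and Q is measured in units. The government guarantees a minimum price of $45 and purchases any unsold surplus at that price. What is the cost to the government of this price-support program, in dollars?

1080

In a free market, 305 - 6P = 6P - 211 gives the equilibrium P* = 43, Q* = 47.
Because the floor (45) lies above the market-clearing price, it is binding.
At P = 45: Qd = 305 - 6·45 = 35 and Qs = 6·45 - 211 = 59.
Surplus = Qs - Qd = 24.
Government expenditure = surplus × support price = 24 × 45 = 1080.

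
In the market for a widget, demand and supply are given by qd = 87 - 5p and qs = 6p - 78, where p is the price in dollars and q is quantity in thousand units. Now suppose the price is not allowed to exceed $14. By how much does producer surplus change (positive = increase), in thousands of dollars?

-9

Setting quantity demanded equal to quantity supplied, 87 - 5p = 6p - 78, gives p* = 15 and q* = 12.
Since 14 < 15, the ceiling is binding.
At p = 14: qd = 87 - 5·14 = 17 and qs = 6·14 - 78 = 6.
Producer surplus without the control is ½ · (15 - 13) · 12 = 12.
With the ceiling, producers sell 6 units at 14, so PS = ½ · (14 - 13) · 6 = 3.
Change in producer surplus = 3 - 12 = -9.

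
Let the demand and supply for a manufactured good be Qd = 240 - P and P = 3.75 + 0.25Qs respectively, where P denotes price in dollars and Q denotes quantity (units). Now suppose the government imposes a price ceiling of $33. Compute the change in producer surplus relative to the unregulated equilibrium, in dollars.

-2754

Rearranging supply gives Qs = 4P - 15. In a free market, 240 - P = 4P - 15 gives the equilibrium P* = 51, Q* = 189.
Since 33 < 51, the ceiling is binding.
At P = 33: Qd = 240 - 33 = 207 and Qs = 4·33 - 15 = 117.
Producer surplus without the control is ½ · (51 - 3.75) · 189 = 4465.125.
With the ceiling, producers sell 117 units at 33, so PS = ½ · (33 - 3.75) · 117 = 1711.125.
Change in producer surplus = 1711.125 - 4465.125 = -2754.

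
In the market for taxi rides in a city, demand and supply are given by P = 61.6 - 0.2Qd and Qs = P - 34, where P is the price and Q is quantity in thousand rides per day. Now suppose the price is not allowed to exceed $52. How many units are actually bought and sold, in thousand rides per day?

Rearranging demand gives Qd = 308 - 5P. Equilibrium: 308 - 5P = P - 34, so 342 = 6P and P* = 57, Q* = 23.
Since 52 < 57, the ceiling is binding.
At P = 52: Qd = 308 - 5·52 = 48 and Qs = 52 - 34 = 18.
The quantity actually transacted is the short side, supply: 18.

18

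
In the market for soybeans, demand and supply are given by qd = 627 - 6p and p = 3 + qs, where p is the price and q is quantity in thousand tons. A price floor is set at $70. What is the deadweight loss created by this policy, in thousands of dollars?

Rearranging supply gives qs = p - 3. Without the control the market clears where 627 - 6p = p - 3, i.e. p* = 90 and q* = 87.
Since 70 is below p* = 90, the floor does not bind and the free-market outcome prevails.
Since the control does not bind, no trades are prevented and deadweight loss is zero.

0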